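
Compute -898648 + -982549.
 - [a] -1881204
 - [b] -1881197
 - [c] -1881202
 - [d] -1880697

-898648 + -982549 = -1881197
b) -1881197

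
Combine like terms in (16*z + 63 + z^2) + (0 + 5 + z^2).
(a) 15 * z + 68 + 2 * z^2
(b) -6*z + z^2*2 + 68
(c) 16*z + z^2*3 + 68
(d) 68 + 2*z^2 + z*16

Adding the polynomials and combining like terms:
(16*z + 63 + z^2) + (0 + 5 + z^2)
= 68 + 2*z^2 + z*16
d) 68 + 2*z^2 + z*16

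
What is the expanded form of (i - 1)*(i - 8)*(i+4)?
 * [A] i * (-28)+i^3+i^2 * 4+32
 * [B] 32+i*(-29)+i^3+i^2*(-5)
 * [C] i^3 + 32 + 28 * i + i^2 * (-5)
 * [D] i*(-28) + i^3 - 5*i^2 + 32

Expanding (i - 1)*(i - 8)*(i+4):
= i*(-28) + i^3 - 5*i^2 + 32
D) i*(-28) + i^3 - 5*i^2 + 32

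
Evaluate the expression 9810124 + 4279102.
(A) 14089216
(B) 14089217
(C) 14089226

9810124 + 4279102 = 14089226
C) 14089226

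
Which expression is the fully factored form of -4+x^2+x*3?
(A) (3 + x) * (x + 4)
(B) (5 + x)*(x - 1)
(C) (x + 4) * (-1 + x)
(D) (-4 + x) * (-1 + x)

We need to factor -4+x^2+x*3.
The factored form is (x + 4) * (-1 + x).
C) (x + 4) * (-1 + x)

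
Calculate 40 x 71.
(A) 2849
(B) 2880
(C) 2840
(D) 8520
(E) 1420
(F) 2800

40 * 71 = 2840
C) 2840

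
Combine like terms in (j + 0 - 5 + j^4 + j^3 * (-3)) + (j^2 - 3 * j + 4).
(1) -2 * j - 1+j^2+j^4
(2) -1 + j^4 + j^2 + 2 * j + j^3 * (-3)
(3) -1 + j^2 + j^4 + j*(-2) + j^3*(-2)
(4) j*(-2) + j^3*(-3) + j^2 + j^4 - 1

Adding the polynomials and combining like terms:
(j + 0 - 5 + j^4 + j^3*(-3)) + (j^2 - 3*j + 4)
= j*(-2) + j^3*(-3) + j^2 + j^4 - 1
4) j*(-2) + j^3*(-3) + j^2 + j^4 - 1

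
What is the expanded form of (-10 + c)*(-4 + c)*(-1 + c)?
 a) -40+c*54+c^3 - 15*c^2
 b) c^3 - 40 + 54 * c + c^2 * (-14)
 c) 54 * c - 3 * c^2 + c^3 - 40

Expanding (-10 + c)*(-4 + c)*(-1 + c):
= -40+c*54+c^3 - 15*c^2
a) -40+c*54+c^3 - 15*c^2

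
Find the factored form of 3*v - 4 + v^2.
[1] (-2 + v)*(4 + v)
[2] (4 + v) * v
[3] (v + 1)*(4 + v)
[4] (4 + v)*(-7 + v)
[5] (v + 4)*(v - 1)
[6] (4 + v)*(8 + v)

We need to factor 3*v - 4 + v^2.
The factored form is (v + 4)*(v - 1).
5) (v + 4)*(v - 1)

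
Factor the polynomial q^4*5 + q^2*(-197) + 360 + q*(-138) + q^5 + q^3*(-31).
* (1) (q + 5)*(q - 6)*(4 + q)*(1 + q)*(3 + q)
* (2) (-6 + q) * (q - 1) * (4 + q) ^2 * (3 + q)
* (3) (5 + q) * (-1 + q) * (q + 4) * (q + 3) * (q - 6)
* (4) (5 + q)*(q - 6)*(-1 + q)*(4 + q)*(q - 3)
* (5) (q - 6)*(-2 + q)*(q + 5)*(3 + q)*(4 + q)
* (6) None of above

We need to factor q^4*5 + q^2*(-197) + 360 + q*(-138) + q^5 + q^3*(-31).
The factored form is (5 + q) * (-1 + q) * (q + 4) * (q + 3) * (q - 6).
3) (5 + q) * (-1 + q) * (q + 4) * (q + 3) * (q - 6)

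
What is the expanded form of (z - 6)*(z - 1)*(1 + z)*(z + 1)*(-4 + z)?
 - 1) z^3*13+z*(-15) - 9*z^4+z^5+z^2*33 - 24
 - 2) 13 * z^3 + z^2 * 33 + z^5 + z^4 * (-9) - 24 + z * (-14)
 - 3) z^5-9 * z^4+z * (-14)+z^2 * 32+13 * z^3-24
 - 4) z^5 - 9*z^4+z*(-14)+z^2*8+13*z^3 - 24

Expanding (z - 6)*(z - 1)*(1 + z)*(z + 1)*(-4 + z):
= 13 * z^3 + z^2 * 33 + z^5 + z^4 * (-9) - 24 + z * (-14)
2) 13 * z^3 + z^2 * 33 + z^5 + z^4 * (-9) - 24 + z * (-14)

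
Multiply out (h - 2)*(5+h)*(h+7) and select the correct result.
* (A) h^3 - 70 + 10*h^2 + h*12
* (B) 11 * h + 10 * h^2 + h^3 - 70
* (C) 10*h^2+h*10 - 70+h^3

Expanding (h - 2)*(5+h)*(h+7):
= 11 * h + 10 * h^2 + h^3 - 70
B) 11 * h + 10 * h^2 + h^3 - 70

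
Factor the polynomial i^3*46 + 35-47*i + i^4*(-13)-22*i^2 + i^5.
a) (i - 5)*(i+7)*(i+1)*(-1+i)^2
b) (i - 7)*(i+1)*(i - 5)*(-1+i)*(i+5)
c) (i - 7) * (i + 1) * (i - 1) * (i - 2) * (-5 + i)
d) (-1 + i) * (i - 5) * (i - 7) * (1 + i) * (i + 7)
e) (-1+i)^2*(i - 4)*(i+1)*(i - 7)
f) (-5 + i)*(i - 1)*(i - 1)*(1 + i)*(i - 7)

We need to factor i^3*46 + 35-47*i + i^4*(-13)-22*i^2 + i^5.
The factored form is (-5 + i)*(i - 1)*(i - 1)*(1 + i)*(i - 7).
f) (-5 + i)*(i - 1)*(i - 1)*(1 + i)*(i - 7)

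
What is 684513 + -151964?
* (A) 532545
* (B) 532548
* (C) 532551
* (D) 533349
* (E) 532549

684513 + -151964 = 532549
E) 532549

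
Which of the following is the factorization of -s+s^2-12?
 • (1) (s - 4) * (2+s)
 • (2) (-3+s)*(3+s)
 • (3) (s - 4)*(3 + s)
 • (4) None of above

We need to factor -s+s^2-12.
The factored form is (s - 4)*(3 + s).
3) (s - 4)*(3 + s)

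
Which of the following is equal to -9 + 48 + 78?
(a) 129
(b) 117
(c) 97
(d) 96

First: -9 + 48 = 39
Then: 39 + 78 = 117
b) 117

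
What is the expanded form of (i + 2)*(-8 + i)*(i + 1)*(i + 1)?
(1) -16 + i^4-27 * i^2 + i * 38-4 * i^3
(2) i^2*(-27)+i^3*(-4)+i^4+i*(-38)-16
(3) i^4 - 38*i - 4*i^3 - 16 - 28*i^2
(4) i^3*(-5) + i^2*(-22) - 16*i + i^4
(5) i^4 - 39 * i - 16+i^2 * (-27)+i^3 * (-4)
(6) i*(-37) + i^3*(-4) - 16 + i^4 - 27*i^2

Expanding (i + 2)*(-8 + i)*(i + 1)*(i + 1):
= i^2*(-27)+i^3*(-4)+i^4+i*(-38)-16
2) i^2*(-27)+i^3*(-4)+i^4+i*(-38)-16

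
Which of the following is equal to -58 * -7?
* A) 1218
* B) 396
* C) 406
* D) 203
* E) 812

-58 * -7 = 406
C) 406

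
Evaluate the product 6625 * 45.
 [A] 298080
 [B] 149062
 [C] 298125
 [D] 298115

6625 * 45 = 298125
C) 298125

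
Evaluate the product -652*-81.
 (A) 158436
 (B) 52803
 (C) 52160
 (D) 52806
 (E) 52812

-652 * -81 = 52812
E) 52812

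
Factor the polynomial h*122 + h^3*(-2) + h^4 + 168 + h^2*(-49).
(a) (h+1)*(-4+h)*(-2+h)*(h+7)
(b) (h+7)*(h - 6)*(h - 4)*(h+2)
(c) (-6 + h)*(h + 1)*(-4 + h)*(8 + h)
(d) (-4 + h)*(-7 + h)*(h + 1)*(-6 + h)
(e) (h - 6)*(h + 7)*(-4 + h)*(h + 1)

We need to factor h*122 + h^3*(-2) + h^4 + 168 + h^2*(-49).
The factored form is (h - 6)*(h + 7)*(-4 + h)*(h + 1).
e) (h - 6)*(h + 7)*(-4 + h)*(h + 1)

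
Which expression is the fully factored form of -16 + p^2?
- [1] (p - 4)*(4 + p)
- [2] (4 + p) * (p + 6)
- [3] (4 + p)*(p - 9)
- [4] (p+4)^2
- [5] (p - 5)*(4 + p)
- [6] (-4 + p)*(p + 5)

We need to factor -16 + p^2.
The factored form is (p - 4)*(4 + p).
1) (p - 4)*(4 + p)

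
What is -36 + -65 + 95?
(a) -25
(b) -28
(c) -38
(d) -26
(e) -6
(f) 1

First: -36 + -65 = -101
Then: -101 + 95 = -6
e) -6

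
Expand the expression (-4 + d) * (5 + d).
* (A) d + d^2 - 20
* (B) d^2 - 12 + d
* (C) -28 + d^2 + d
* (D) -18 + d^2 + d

Expanding (-4 + d) * (5 + d):
= d + d^2 - 20
A) d + d^2 - 20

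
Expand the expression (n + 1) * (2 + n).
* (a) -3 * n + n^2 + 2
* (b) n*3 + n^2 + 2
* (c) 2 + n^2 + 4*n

Expanding (n + 1) * (2 + n):
= n*3 + n^2 + 2
b) n*3 + n^2 + 2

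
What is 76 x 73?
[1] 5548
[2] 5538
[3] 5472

76 * 73 = 5548
1) 5548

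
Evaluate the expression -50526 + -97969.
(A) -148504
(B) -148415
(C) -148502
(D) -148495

-50526 + -97969 = -148495
D) -148495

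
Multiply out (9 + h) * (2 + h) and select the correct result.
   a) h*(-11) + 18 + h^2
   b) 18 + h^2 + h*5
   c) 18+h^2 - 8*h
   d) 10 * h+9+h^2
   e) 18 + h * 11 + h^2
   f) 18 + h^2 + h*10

Expanding (9 + h) * (2 + h):
= 18 + h * 11 + h^2
e) 18 + h * 11 + h^2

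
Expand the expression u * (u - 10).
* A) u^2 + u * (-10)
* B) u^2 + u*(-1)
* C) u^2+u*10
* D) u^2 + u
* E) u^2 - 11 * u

Expanding u * (u - 10):
= u^2 + u * (-10)
A) u^2 + u * (-10)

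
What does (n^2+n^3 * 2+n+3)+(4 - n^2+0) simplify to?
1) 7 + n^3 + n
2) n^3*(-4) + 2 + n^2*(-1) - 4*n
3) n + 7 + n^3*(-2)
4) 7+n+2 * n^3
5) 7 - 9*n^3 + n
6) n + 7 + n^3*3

Adding the polynomials and combining like terms:
(n^2 + n^3*2 + n + 3) + (4 - n^2 + 0)
= 7+n+2 * n^3
4) 7+n+2 * n^3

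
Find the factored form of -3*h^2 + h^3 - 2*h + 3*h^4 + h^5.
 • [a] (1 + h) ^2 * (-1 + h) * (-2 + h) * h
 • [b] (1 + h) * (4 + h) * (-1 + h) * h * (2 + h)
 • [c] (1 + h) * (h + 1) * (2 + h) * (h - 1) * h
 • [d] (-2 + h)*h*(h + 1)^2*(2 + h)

We need to factor -3*h^2 + h^3 - 2*h + 3*h^4 + h^5.
The factored form is (1 + h) * (h + 1) * (2 + h) * (h - 1) * h.
c) (1 + h) * (h + 1) * (2 + h) * (h - 1) * h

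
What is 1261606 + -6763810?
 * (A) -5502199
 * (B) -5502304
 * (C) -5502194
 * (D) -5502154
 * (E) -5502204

1261606 + -6763810 = -5502204
E) -5502204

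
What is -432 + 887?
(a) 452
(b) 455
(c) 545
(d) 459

-432 + 887 = 455
b) 455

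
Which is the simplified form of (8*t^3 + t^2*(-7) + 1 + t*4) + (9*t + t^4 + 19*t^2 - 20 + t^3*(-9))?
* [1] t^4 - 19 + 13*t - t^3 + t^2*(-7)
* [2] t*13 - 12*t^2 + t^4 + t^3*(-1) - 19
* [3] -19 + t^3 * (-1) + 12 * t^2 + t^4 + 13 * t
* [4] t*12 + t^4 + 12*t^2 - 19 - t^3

Adding the polynomials and combining like terms:
(8*t^3 + t^2*(-7) + 1 + t*4) + (9*t + t^4 + 19*t^2 - 20 + t^3*(-9))
= -19 + t^3 * (-1) + 12 * t^2 + t^4 + 13 * t
3) -19 + t^3 * (-1) + 12 * t^2 + t^4 + 13 * t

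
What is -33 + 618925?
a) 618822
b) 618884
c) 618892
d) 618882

-33 + 618925 = 618892
c) 618892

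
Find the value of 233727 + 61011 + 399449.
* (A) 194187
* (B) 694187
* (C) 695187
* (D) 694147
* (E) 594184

First: 233727 + 61011 = 294738
Then: 294738 + 399449 = 694187
B) 694187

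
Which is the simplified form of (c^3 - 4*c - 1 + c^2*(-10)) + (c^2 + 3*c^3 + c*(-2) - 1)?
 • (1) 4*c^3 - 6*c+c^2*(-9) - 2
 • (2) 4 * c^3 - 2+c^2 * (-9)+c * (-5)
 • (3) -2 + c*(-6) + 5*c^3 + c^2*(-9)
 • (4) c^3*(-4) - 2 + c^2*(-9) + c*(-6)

Adding the polynomials and combining like terms:
(c^3 - 4*c - 1 + c^2*(-10)) + (c^2 + 3*c^3 + c*(-2) - 1)
= 4*c^3 - 6*c+c^2*(-9) - 2
1) 4*c^3 - 6*c+c^2*(-9) - 2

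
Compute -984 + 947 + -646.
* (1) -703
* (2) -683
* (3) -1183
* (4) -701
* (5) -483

First: -984 + 947 = -37
Then: -37 + -646 = -683
2) -683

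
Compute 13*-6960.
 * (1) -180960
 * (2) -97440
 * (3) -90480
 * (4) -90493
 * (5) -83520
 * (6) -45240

13 * -6960 = -90480
3) -90480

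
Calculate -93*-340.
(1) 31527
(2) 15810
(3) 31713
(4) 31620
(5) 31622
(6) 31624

-93 * -340 = 31620
4) 31620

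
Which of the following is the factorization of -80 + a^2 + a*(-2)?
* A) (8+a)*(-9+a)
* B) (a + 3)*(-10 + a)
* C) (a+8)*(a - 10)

We need to factor -80 + a^2 + a*(-2).
The factored form is (a+8)*(a - 10).
C) (a+8)*(a - 10)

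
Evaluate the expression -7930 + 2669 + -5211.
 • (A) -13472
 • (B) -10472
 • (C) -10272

First: -7930 + 2669 = -5261
Then: -5261 + -5211 = -10472
B) -10472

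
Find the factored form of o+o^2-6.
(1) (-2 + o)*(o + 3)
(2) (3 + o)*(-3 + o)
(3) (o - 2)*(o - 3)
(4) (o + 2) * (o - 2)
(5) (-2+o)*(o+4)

We need to factor o+o^2-6.
The factored form is (-2 + o)*(o + 3).
1) (-2 + o)*(o + 3)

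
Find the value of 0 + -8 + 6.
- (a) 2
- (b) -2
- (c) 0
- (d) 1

First: 0 + -8 = -8
Then: -8 + 6 = -2
b) -2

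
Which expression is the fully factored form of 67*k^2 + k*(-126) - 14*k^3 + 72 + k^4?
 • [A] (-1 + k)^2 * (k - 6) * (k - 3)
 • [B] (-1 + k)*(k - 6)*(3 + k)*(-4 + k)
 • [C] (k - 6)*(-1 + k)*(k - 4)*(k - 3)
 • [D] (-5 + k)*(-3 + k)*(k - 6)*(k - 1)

We need to factor 67*k^2 + k*(-126) - 14*k^3 + 72 + k^4.
The factored form is (k - 6)*(-1 + k)*(k - 4)*(k - 3).
C) (k - 6)*(-1 + k)*(k - 4)*(k - 3)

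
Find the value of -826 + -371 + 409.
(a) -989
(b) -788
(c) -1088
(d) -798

First: -826 + -371 = -1197
Then: -1197 + 409 = -788
b) -788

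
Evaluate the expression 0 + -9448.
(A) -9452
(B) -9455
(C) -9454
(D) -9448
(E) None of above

0 + -9448 = -9448
D) -9448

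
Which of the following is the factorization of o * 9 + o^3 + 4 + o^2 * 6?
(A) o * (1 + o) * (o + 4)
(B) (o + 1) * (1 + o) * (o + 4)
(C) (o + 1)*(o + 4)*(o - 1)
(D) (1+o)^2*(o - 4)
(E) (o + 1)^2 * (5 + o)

We need to factor o * 9 + o^3 + 4 + o^2 * 6.
The factored form is (o + 1) * (1 + o) * (o + 4).
B) (o + 1) * (1 + o) * (o + 4)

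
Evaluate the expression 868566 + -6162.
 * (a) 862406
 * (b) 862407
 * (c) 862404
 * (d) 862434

868566 + -6162 = 862404
c) 862404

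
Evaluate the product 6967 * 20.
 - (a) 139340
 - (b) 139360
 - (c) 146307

6967 * 20 = 139340
a) 139340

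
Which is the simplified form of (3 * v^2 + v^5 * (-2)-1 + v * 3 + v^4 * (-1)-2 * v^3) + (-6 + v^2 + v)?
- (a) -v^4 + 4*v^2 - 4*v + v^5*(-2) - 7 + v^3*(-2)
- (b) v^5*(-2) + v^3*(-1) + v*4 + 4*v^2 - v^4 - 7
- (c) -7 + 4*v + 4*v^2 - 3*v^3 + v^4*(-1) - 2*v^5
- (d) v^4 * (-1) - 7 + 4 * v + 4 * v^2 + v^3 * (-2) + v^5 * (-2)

Adding the polynomials and combining like terms:
(3*v^2 + v^5*(-2) - 1 + v*3 + v^4*(-1) - 2*v^3) + (-6 + v^2 + v)
= v^4 * (-1) - 7 + 4 * v + 4 * v^2 + v^3 * (-2) + v^5 * (-2)
d) v^4 * (-1) - 7 + 4 * v + 4 * v^2 + v^3 * (-2) + v^5 * (-2)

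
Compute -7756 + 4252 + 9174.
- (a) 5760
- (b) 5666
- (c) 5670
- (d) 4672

First: -7756 + 4252 = -3504
Then: -3504 + 9174 = 5670
c) 5670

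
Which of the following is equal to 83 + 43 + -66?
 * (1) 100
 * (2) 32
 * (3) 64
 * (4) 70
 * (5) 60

First: 83 + 43 = 126
Then: 126 + -66 = 60
5) 60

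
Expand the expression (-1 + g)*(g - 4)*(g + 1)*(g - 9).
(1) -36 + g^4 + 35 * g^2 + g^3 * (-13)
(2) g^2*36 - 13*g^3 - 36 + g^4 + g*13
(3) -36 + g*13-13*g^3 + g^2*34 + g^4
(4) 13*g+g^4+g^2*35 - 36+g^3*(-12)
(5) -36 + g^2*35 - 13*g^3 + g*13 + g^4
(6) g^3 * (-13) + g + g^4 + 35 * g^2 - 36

Expanding (-1 + g)*(g - 4)*(g + 1)*(g - 9):
= -36 + g^2*35 - 13*g^3 + g*13 + g^4
5) -36 + g^2*35 - 13*g^3 + g*13 + g^4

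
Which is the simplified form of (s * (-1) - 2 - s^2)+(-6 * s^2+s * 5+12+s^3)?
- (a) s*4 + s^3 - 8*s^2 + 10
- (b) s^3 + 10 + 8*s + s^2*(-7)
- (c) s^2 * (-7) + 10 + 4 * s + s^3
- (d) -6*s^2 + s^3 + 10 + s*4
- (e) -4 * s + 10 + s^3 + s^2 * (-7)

Adding the polynomials and combining like terms:
(s*(-1) - 2 - s^2) + (-6*s^2 + s*5 + 12 + s^3)
= s^2 * (-7) + 10 + 4 * s + s^3
c) s^2 * (-7) + 10 + 4 * s + s^3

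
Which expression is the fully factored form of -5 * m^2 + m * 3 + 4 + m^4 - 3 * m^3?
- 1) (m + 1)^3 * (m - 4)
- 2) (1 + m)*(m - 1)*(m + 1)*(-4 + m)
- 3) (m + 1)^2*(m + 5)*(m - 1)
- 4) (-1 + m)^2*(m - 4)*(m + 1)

We need to factor -5 * m^2 + m * 3 + 4 + m^4 - 3 * m^3.
The factored form is (1 + m)*(m - 1)*(m + 1)*(-4 + m).
2) (1 + m)*(m - 1)*(m + 1)*(-4 + m)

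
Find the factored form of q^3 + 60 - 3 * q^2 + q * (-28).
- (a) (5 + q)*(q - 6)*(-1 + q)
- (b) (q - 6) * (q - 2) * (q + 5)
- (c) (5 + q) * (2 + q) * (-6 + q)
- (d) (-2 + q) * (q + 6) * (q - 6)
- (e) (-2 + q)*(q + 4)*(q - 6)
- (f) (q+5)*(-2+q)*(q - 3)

We need to factor q^3 + 60 - 3 * q^2 + q * (-28).
The factored form is (q - 6) * (q - 2) * (q + 5).
b) (q - 6) * (q - 2) * (q + 5)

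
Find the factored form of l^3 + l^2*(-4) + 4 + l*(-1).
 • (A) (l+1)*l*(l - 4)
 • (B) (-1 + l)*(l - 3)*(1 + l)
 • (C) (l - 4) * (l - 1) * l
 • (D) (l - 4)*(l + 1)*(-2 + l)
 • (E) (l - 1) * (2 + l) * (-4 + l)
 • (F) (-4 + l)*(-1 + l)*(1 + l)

We need to factor l^3 + l^2*(-4) + 4 + l*(-1).
The factored form is (-4 + l)*(-1 + l)*(1 + l).
F) (-4 + l)*(-1 + l)*(1 + l)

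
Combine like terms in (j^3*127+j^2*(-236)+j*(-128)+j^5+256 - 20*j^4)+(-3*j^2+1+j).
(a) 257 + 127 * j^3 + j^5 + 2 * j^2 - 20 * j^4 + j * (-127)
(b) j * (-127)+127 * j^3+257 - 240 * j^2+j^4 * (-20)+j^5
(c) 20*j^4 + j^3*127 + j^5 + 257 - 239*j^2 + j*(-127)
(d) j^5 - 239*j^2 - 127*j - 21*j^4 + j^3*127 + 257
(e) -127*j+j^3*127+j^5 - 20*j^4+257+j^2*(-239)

Adding the polynomials and combining like terms:
(j^3*127 + j^2*(-236) + j*(-128) + j^5 + 256 - 20*j^4) + (-3*j^2 + 1 + j)
= -127*j+j^3*127+j^5 - 20*j^4+257+j^2*(-239)
e) -127*j+j^3*127+j^5 - 20*j^4+257+j^2*(-239)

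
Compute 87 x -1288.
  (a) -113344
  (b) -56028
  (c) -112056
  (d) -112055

87 * -1288 = -112056
c) -112056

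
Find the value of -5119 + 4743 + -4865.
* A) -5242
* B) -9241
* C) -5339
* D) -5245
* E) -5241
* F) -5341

First: -5119 + 4743 = -376
Then: -376 + -4865 = -5241
E) -5241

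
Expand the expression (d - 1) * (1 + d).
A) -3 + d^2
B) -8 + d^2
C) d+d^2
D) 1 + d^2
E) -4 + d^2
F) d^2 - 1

Expanding (d - 1) * (1 + d):
= d^2 - 1
F) d^2 - 1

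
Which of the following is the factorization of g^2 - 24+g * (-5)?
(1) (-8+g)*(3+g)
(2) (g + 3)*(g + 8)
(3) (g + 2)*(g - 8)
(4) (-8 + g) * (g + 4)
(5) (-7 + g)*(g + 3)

We need to factor g^2 - 24+g * (-5).
The factored form is (-8+g)*(3+g).
1) (-8+g)*(3+g)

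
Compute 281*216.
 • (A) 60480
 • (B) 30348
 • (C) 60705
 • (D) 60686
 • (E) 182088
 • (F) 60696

281 * 216 = 60696
F) 60696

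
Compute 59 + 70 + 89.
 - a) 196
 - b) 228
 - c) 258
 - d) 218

First: 59 + 70 = 129
Then: 129 + 89 = 218
d) 218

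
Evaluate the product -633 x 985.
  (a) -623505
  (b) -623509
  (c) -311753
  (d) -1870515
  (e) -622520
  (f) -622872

-633 * 985 = -623505
a) -623505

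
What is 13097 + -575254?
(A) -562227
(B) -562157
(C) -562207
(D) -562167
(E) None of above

13097 + -575254 = -562157
B) -562157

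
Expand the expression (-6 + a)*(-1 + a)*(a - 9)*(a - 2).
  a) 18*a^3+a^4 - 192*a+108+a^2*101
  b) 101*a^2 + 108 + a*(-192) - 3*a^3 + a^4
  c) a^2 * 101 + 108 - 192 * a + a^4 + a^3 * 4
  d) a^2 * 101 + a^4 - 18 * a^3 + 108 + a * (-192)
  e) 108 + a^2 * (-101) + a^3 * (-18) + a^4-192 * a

Expanding (-6 + a)*(-1 + a)*(a - 9)*(a - 2):
= a^2 * 101 + a^4 - 18 * a^3 + 108 + a * (-192)
d) a^2 * 101 + a^4 - 18 * a^3 + 108 + a * (-192)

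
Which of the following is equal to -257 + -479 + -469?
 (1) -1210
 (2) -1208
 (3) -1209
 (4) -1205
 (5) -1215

First: -257 + -479 = -736
Then: -736 + -469 = -1205
4) -1205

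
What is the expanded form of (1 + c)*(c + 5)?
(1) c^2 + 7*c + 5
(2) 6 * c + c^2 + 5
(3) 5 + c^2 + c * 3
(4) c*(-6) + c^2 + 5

Expanding (1 + c)*(c + 5):
= 6 * c + c^2 + 5
2) 6 * c + c^2 + 5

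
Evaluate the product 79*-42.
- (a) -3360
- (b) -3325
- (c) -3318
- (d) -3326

79 * -42 = -3318
c) -3318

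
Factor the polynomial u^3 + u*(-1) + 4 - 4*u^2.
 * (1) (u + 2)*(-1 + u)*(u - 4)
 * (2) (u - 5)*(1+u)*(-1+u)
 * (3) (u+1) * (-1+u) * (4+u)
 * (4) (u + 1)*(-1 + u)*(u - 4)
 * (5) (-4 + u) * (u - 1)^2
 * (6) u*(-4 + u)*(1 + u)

We need to factor u^3 + u*(-1) + 4 - 4*u^2.
The factored form is (u + 1)*(-1 + u)*(u - 4).
4) (u + 1)*(-1 + u)*(u - 4)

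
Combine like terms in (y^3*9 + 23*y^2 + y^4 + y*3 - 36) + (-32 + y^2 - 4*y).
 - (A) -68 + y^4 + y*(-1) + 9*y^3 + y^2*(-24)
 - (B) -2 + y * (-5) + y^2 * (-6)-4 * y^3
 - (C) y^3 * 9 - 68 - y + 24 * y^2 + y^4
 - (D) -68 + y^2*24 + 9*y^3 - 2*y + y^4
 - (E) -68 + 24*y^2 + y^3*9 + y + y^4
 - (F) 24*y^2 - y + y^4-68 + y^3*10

Adding the polynomials and combining like terms:
(y^3*9 + 23*y^2 + y^4 + y*3 - 36) + (-32 + y^2 - 4*y)
= y^3 * 9 - 68 - y + 24 * y^2 + y^4
C) y^3 * 9 - 68 - y + 24 * y^2 + y^4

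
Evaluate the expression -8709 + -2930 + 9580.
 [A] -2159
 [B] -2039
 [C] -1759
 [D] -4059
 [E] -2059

First: -8709 + -2930 = -11639
Then: -11639 + 9580 = -2059
E) -2059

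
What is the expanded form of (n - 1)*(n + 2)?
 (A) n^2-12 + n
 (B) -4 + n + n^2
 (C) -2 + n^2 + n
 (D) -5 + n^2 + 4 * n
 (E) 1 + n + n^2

Expanding (n - 1)*(n + 2):
= -2 + n^2 + n
C) -2 + n^2 + n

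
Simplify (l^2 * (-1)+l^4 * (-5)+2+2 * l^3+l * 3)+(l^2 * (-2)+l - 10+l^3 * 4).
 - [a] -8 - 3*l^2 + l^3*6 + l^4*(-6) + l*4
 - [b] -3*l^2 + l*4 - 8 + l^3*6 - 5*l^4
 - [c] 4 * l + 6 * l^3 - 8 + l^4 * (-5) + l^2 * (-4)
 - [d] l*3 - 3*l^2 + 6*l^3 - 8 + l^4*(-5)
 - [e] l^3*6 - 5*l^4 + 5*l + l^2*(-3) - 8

Adding the polynomials and combining like terms:
(l^2*(-1) + l^4*(-5) + 2 + 2*l^3 + l*3) + (l^2*(-2) + l - 10 + l^3*4)
= -3*l^2 + l*4 - 8 + l^3*6 - 5*l^4
b) -3*l^2 + l*4 - 8 + l^3*6 - 5*l^4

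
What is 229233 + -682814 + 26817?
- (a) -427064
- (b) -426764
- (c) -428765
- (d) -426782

First: 229233 + -682814 = -453581
Then: -453581 + 26817 = -426764
b) -426764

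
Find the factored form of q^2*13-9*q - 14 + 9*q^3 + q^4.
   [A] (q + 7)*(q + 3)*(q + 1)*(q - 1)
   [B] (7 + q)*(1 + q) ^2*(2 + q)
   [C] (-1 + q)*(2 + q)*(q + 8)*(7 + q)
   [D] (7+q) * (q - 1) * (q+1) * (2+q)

We need to factor q^2*13-9*q - 14 + 9*q^3 + q^4.
The factored form is (7+q) * (q - 1) * (q+1) * (2+q).
D) (7+q) * (q - 1) * (q+1) * (2+q)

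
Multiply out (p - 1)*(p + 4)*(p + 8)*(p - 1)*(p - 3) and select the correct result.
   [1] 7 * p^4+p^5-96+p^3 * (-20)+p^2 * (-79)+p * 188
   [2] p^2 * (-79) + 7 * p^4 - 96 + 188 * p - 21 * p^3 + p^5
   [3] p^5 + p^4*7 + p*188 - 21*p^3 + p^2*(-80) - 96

Expanding (p - 1)*(p + 4)*(p + 8)*(p - 1)*(p - 3):
= p^2 * (-79) + 7 * p^4 - 96 + 188 * p - 21 * p^3 + p^5
2) p^2 * (-79) + 7 * p^4 - 96 + 188 * p - 21 * p^3 + p^5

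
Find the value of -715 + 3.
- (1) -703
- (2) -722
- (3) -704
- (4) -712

-715 + 3 = -712
4) -712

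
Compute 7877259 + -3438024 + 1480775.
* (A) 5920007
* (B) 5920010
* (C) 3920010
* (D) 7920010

First: 7877259 + -3438024 = 4439235
Then: 4439235 + 1480775 = 5920010
B) 5920010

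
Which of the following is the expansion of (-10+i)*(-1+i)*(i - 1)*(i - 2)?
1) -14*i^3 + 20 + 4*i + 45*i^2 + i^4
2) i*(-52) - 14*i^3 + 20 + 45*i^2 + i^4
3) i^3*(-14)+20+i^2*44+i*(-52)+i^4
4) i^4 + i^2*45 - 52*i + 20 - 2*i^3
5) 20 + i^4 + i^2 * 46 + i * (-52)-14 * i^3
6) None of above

Expanding (-10+i)*(-1+i)*(i - 1)*(i - 2):
= i*(-52) - 14*i^3 + 20 + 45*i^2 + i^4
2) i*(-52) - 14*i^3 + 20 + 45*i^2 + i^4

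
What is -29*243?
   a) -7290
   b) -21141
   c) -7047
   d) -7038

-29 * 243 = -7047
c) -7047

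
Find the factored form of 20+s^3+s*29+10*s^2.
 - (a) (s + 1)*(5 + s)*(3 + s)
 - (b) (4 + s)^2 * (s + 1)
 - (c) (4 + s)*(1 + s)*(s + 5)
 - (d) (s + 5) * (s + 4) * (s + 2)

We need to factor 20+s^3+s*29+10*s^2.
The factored form is (4 + s)*(1 + s)*(s + 5).
c) (4 + s)*(1 + s)*(s + 5)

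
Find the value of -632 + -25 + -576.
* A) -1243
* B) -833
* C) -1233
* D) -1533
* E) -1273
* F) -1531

First: -632 + -25 = -657
Then: -657 + -576 = -1233
C) -1233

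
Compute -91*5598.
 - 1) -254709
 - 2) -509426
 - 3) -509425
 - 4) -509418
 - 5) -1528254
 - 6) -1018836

-91 * 5598 = -509418
4) -509418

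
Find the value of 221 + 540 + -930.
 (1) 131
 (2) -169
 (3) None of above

First: 221 + 540 = 761
Then: 761 + -930 = -169
2) -169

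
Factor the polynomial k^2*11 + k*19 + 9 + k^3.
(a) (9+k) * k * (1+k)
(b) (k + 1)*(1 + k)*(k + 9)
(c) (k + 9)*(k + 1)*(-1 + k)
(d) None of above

We need to factor k^2*11 + k*19 + 9 + k^3.
The factored form is (k + 1)*(1 + k)*(k + 9).
b) (k + 1)*(1 + k)*(k + 9)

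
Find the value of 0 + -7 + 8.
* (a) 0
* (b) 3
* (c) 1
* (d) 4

First: 0 + -7 = -7
Then: -7 + 8 = 1
c) 1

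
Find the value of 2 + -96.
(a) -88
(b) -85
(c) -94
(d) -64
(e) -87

2 + -96 = -94
c) -94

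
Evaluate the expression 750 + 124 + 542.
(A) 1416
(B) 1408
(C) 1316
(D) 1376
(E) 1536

First: 750 + 124 = 874
Then: 874 + 542 = 1416
A) 1416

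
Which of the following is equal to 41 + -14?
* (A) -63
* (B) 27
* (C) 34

41 + -14 = 27
B) 27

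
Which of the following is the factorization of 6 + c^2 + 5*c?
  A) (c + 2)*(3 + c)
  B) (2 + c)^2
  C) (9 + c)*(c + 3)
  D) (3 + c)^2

We need to factor 6 + c^2 + 5*c.
The factored form is (c + 2)*(3 + c).
A) (c + 2)*(3 + c)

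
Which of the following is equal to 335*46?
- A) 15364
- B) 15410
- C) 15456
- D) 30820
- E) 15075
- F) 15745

335 * 46 = 15410
B) 15410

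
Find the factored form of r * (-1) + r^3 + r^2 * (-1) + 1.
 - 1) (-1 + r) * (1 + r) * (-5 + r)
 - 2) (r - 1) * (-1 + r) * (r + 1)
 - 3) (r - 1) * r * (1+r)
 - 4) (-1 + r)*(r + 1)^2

We need to factor r * (-1) + r^3 + r^2 * (-1) + 1.
The factored form is (r - 1) * (-1 + r) * (r + 1).
2) (r - 1) * (-1 + r) * (r + 1)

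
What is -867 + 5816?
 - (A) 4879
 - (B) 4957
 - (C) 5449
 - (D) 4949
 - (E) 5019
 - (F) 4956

-867 + 5816 = 4949
D) 4949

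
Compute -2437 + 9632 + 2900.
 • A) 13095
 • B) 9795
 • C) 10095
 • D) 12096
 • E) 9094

First: -2437 + 9632 = 7195
Then: 7195 + 2900 = 10095
C) 10095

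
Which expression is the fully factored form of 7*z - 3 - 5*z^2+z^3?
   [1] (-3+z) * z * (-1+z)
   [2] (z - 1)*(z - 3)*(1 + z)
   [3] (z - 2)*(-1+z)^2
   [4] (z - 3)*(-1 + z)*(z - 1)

We need to factor 7*z - 3 - 5*z^2+z^3.
The factored form is (z - 3)*(-1 + z)*(z - 1).
4) (z - 3)*(-1 + z)*(z - 1)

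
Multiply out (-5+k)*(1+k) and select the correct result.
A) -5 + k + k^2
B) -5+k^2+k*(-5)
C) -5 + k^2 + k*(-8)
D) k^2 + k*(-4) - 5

Expanding (-5+k)*(1+k):
= k^2 + k*(-4) - 5
D) k^2 + k*(-4) - 5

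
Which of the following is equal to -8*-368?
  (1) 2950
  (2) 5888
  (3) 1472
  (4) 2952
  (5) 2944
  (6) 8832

-8 * -368 = 2944
5) 2944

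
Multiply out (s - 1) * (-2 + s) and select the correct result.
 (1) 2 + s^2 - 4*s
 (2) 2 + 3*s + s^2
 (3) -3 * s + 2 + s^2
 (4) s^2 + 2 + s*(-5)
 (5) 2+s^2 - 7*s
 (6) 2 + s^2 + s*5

Expanding (s - 1) * (-2 + s):
= -3 * s + 2 + s^2
3) -3 * s + 2 + s^2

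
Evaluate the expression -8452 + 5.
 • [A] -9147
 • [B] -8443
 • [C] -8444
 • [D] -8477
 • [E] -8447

-8452 + 5 = -8447
E) -8447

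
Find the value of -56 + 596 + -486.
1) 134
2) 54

First: -56 + 596 = 540
Then: 540 + -486 = 54
2) 54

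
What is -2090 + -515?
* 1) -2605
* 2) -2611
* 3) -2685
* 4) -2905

-2090 + -515 = -2605
1) -2605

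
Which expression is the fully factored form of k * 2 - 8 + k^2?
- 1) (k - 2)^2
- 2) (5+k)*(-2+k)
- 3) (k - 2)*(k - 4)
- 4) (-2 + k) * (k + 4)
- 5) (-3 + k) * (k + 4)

We need to factor k * 2 - 8 + k^2.
The factored form is (-2 + k) * (k + 4).
4) (-2 + k) * (k + 4)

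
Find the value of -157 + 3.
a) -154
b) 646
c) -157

-157 + 3 = -154
a) -154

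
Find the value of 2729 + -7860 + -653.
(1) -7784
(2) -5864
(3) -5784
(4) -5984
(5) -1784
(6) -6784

First: 2729 + -7860 = -5131
Then: -5131 + -653 = -5784
3) -5784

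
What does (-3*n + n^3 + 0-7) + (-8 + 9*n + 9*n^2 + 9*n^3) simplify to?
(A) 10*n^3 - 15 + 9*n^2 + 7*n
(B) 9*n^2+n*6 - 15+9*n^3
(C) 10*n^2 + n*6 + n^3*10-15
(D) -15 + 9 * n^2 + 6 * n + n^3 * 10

Adding the polynomials and combining like terms:
(-3*n + n^3 + 0 - 7) + (-8 + 9*n + 9*n^2 + 9*n^3)
= -15 + 9 * n^2 + 6 * n + n^3 * 10
D) -15 + 9 * n^2 + 6 * n + n^3 * 10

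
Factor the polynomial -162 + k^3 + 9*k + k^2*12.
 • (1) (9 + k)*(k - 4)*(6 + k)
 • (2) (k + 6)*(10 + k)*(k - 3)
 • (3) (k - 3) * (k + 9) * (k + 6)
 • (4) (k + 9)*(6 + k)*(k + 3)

We need to factor -162 + k^3 + 9*k + k^2*12.
The factored form is (k - 3) * (k + 9) * (k + 6).
3) (k - 3) * (k + 9) * (k + 6)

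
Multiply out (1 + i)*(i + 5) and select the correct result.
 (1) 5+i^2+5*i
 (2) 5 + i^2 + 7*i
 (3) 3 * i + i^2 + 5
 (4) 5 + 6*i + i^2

Expanding (1 + i)*(i + 5):
= 5 + 6*i + i^2
4) 5 + 6*i + i^2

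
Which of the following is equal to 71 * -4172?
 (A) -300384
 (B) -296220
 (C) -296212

71 * -4172 = -296212
C) -296212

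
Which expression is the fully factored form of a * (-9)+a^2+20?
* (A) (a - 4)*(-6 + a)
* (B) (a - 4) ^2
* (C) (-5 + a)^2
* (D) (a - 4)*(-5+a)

We need to factor a * (-9)+a^2+20.
The factored form is (a - 4)*(-5+a).
D) (a - 4)*(-5+a)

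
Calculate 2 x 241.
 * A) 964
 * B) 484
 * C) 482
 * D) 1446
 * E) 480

2 * 241 = 482
C) 482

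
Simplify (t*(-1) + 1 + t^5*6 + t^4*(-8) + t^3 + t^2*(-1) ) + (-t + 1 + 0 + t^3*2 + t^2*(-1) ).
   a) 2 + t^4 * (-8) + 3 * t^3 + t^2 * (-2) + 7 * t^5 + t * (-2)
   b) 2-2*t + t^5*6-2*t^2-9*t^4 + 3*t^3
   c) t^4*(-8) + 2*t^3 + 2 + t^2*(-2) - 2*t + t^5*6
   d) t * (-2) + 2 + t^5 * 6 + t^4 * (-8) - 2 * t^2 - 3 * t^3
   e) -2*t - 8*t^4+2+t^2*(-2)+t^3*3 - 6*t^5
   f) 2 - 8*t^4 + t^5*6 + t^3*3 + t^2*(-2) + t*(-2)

Adding the polynomials and combining like terms:
(t*(-1) + 1 + t^5*6 + t^4*(-8) + t^3 + t^2*(-1)) + (-t + 1 + 0 + t^3*2 + t^2*(-1))
= 2 - 8*t^4 + t^5*6 + t^3*3 + t^2*(-2) + t*(-2)
f) 2 - 8*t^4 + t^5*6 + t^3*3 + t^2*(-2) + t*(-2)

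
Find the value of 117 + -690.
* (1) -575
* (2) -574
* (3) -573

117 + -690 = -573
3) -573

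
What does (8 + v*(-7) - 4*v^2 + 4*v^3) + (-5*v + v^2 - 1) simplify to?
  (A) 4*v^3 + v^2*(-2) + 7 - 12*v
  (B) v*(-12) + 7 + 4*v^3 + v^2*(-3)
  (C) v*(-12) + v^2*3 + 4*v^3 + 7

Adding the polynomials and combining like terms:
(8 + v*(-7) - 4*v^2 + 4*v^3) + (-5*v + v^2 - 1)
= v*(-12) + 7 + 4*v^3 + v^2*(-3)
B) v*(-12) + 7 + 4*v^3 + v^2*(-3)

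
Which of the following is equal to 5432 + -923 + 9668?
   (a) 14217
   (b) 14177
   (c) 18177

First: 5432 + -923 = 4509
Then: 4509 + 9668 = 14177
b) 14177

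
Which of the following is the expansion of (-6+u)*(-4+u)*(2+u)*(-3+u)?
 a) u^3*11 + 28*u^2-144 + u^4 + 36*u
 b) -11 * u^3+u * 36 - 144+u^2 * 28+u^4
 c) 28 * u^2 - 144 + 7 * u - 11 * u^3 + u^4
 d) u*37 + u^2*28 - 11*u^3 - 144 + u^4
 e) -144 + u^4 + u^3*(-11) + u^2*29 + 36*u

Expanding (-6+u)*(-4+u)*(2+u)*(-3+u):
= -11 * u^3+u * 36 - 144+u^2 * 28+u^4
b) -11 * u^3+u * 36 - 144+u^2 * 28+u^4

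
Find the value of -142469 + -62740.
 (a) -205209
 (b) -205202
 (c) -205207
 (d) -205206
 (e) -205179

-142469 + -62740 = -205209
a) -205209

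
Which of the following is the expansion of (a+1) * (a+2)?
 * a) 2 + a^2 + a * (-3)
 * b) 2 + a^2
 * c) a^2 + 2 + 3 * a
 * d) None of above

Expanding (a+1) * (a+2):
= a^2 + 2 + 3 * a
c) a^2 + 2 + 3 * a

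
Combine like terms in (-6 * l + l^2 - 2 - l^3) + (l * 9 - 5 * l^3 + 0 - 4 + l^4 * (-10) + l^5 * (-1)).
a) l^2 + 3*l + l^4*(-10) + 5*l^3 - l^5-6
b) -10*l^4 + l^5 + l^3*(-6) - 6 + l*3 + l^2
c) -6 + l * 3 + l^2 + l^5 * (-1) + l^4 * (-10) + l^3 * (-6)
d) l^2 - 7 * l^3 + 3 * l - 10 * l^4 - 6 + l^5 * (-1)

Adding the polynomials and combining like terms:
(-6*l + l^2 - 2 - l^3) + (l*9 - 5*l^3 + 0 - 4 + l^4*(-10) + l^5*(-1))
= -6 + l * 3 + l^2 + l^5 * (-1) + l^4 * (-10) + l^3 * (-6)
c) -6 + l * 3 + l^2 + l^5 * (-1) + l^4 * (-10) + l^3 * (-6)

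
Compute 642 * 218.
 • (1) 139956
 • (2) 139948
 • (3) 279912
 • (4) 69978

642 * 218 = 139956
1) 139956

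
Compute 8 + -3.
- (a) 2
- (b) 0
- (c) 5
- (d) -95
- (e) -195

8 + -3 = 5
c) 5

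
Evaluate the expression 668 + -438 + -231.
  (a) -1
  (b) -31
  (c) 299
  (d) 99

First: 668 + -438 = 230
Then: 230 + -231 = -1
a) -1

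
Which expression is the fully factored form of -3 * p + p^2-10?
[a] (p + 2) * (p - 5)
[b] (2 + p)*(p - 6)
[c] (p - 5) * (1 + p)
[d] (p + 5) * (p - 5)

We need to factor -3 * p + p^2-10.
The factored form is (p + 2) * (p - 5).
a) (p + 2) * (p - 5)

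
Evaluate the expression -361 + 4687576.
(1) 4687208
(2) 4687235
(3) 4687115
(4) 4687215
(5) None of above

-361 + 4687576 = 4687215
4) 4687215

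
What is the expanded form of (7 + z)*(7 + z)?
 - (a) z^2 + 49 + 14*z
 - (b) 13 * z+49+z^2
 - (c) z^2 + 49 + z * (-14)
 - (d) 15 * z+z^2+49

Expanding (7 + z)*(7 + z):
= z^2 + 49 + 14*z
a) z^2 + 49 + 14*z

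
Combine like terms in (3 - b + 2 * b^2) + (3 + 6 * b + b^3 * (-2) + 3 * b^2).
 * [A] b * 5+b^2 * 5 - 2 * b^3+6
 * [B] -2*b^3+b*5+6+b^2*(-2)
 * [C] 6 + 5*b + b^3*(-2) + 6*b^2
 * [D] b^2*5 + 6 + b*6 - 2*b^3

Adding the polynomials and combining like terms:
(3 - b + 2*b^2) + (3 + 6*b + b^3*(-2) + 3*b^2)
= b * 5+b^2 * 5 - 2 * b^3+6
A) b * 5+b^2 * 5 - 2 * b^3+6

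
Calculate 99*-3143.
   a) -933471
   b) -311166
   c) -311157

99 * -3143 = -311157
c) -311157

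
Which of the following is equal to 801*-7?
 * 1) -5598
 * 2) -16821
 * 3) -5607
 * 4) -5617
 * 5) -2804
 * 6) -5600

801 * -7 = -5607
3) -5607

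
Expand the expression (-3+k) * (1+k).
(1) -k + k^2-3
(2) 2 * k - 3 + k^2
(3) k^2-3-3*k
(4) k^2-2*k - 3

Expanding (-3+k) * (1+k):
= k^2-2*k - 3
4) k^2-2*k - 3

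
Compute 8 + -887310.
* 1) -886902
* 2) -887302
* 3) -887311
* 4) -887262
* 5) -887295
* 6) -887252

8 + -887310 = -887302
2) -887302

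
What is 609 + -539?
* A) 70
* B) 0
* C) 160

609 + -539 = 70
A) 70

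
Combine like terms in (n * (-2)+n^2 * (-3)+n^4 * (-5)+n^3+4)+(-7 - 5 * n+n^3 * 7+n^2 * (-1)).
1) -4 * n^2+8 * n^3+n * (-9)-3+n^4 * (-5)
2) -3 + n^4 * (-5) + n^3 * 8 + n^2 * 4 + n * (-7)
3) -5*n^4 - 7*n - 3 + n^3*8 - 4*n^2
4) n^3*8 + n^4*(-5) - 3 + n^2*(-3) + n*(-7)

Adding the polynomials and combining like terms:
(n*(-2) + n^2*(-3) + n^4*(-5) + n^3 + 4) + (-7 - 5*n + n^3*7 + n^2*(-1))
= -5*n^4 - 7*n - 3 + n^3*8 - 4*n^2
3) -5*n^4 - 7*n - 3 + n^3*8 - 4*n^2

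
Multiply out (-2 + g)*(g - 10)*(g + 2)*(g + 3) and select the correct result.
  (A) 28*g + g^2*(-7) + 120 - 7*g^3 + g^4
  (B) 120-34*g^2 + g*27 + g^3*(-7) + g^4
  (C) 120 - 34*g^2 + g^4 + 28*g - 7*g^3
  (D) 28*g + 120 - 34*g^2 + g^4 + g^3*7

Expanding (-2 + g)*(g - 10)*(g + 2)*(g + 3):
= 120 - 34*g^2 + g^4 + 28*g - 7*g^3
C) 120 - 34*g^2 + g^4 + 28*g - 7*g^3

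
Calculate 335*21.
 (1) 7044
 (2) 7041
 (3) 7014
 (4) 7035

335 * 21 = 7035
4) 7035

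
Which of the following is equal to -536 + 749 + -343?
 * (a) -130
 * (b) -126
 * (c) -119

First: -536 + 749 = 213
Then: 213 + -343 = -130
a) -130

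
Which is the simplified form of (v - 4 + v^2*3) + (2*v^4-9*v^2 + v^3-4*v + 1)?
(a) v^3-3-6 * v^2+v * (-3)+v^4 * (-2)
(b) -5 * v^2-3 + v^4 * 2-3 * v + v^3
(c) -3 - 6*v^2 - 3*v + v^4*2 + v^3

Adding the polynomials and combining like terms:
(v - 4 + v^2*3) + (2*v^4 - 9*v^2 + v^3 - 4*v + 1)
= -3 - 6*v^2 - 3*v + v^4*2 + v^3
c) -3 - 6*v^2 - 3*v + v^4*2 + v^3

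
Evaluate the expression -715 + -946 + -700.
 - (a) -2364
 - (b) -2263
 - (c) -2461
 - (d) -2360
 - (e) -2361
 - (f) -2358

First: -715 + -946 = -1661
Then: -1661 + -700 = -2361
e) -2361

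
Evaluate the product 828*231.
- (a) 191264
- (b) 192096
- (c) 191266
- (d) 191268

828 * 231 = 191268
d) 191268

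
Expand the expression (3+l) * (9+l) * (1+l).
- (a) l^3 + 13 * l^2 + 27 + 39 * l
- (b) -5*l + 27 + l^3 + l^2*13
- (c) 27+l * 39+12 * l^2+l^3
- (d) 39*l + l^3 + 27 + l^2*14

Expanding (3+l) * (9+l) * (1+l):
= l^3 + 13 * l^2 + 27 + 39 * l
a) l^3 + 13 * l^2 + 27 + 39 * l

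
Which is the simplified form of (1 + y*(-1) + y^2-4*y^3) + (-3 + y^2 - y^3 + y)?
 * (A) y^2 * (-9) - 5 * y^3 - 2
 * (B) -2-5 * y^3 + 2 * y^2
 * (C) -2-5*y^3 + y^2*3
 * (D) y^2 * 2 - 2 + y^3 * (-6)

Adding the polynomials and combining like terms:
(1 + y*(-1) + y^2 - 4*y^3) + (-3 + y^2 - y^3 + y)
= -2-5 * y^3 + 2 * y^2
B) -2-5 * y^3 + 2 * y^2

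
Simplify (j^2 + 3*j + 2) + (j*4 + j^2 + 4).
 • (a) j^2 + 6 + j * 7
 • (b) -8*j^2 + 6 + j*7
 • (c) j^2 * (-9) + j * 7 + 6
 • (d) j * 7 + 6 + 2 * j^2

Adding the polynomials and combining like terms:
(j^2 + 3*j + 2) + (j*4 + j^2 + 4)
= j * 7 + 6 + 2 * j^2
d) j * 7 + 6 + 2 * j^2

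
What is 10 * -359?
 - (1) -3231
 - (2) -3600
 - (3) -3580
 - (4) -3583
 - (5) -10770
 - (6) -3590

10 * -359 = -3590
6) -3590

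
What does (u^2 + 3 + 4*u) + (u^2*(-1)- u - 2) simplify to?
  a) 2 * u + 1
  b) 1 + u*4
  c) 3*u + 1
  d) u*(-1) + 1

Adding the polynomials and combining like terms:
(u^2 + 3 + 4*u) + (u^2*(-1) - u - 2)
= 3*u + 1
c) 3*u + 1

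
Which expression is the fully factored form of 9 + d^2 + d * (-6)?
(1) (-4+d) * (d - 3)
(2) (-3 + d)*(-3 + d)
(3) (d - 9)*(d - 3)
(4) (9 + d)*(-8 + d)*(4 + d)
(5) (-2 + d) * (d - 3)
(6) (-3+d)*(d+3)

We need to factor 9 + d^2 + d * (-6).
The factored form is (-3 + d)*(-3 + d).
2) (-3 + d)*(-3 + d)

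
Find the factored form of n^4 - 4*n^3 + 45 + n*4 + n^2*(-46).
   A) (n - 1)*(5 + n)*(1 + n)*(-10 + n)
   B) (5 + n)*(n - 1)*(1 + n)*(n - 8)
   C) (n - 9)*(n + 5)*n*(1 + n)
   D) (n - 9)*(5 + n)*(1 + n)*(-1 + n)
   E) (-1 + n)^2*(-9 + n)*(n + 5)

We need to factor n^4 - 4*n^3 + 45 + n*4 + n^2*(-46).
The factored form is (n - 9)*(5 + n)*(1 + n)*(-1 + n).
D) (n - 9)*(5 + n)*(1 + n)*(-1 + n)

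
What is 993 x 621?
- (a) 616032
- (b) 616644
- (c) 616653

993 * 621 = 616653
c) 616653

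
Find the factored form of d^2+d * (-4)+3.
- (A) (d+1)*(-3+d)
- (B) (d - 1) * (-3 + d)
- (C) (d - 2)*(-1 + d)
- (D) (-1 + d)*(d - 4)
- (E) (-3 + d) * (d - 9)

We need to factor d^2+d * (-4)+3.
The factored form is (d - 1) * (-3 + d).
B) (d - 1) * (-3 + d)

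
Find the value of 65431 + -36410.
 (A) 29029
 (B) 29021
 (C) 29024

65431 + -36410 = 29021
B) 29021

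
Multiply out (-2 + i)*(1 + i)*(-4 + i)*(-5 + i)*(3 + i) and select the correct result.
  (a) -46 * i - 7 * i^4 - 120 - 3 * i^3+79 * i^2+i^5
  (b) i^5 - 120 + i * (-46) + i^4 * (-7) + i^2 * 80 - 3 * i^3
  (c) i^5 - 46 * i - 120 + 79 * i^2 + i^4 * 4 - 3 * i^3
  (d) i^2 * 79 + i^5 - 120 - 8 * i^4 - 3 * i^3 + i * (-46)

Expanding (-2 + i)*(1 + i)*(-4 + i)*(-5 + i)*(3 + i):
= -46 * i - 7 * i^4 - 120 - 3 * i^3+79 * i^2+i^5
a) -46 * i - 7 * i^4 - 120 - 3 * i^3+79 * i^2+i^5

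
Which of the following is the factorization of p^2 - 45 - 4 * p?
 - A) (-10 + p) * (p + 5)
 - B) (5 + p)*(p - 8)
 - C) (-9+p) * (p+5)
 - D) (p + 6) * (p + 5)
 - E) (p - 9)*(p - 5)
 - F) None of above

We need to factor p^2 - 45 - 4 * p.
The factored form is (-9+p) * (p+5).
C) (-9+p) * (p+5)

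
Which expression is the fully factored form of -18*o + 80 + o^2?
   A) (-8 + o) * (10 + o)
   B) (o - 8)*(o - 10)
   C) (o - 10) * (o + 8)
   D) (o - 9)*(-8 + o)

We need to factor -18*o + 80 + o^2.
The factored form is (o - 8)*(o - 10).
B) (o - 8)*(o - 10)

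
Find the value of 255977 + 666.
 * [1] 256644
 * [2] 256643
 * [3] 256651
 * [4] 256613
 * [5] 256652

255977 + 666 = 256643
2) 256643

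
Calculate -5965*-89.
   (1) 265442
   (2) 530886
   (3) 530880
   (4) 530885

-5965 * -89 = 530885
4) 530885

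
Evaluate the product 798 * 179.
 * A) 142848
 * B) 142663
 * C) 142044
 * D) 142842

798 * 179 = 142842
D) 142842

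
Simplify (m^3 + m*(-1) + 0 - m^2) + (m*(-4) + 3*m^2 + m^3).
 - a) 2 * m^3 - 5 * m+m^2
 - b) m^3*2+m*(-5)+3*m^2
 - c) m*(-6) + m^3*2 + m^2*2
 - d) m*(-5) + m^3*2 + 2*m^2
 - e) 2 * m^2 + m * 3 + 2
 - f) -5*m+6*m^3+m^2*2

Adding the polynomials and combining like terms:
(m^3 + m*(-1) + 0 - m^2) + (m*(-4) + 3*m^2 + m^3)
= m*(-5) + m^3*2 + 2*m^2
d) m*(-5) + m^3*2 + 2*m^2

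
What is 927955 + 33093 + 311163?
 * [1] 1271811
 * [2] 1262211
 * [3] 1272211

First: 927955 + 33093 = 961048
Then: 961048 + 311163 = 1272211
3) 1272211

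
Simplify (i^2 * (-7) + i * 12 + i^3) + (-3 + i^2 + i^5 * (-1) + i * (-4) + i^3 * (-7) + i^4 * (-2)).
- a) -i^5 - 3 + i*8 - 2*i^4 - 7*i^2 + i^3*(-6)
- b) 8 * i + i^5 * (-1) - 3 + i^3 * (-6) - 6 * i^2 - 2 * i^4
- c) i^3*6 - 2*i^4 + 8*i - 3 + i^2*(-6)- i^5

Adding the polynomials and combining like terms:
(i^2*(-7) + i*12 + i^3) + (-3 + i^2 + i^5*(-1) + i*(-4) + i^3*(-7) + i^4*(-2))
= 8 * i + i^5 * (-1) - 3 + i^3 * (-6) - 6 * i^2 - 2 * i^4
b) 8 * i + i^5 * (-1) - 3 + i^3 * (-6) - 6 * i^2 - 2 * i^4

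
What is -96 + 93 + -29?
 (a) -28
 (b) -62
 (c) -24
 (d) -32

First: -96 + 93 = -3
Then: -3 + -29 = -32
d) -32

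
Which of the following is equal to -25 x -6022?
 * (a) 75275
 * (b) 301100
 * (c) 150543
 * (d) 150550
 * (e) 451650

-25 * -6022 = 150550
d) 150550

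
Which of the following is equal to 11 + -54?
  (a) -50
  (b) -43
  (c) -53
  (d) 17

11 + -54 = -43
b) -43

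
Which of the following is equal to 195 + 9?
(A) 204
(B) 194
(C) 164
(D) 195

195 + 9 = 204
A) 204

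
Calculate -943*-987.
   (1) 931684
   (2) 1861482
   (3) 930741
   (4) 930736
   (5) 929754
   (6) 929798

-943 * -987 = 930741
3) 930741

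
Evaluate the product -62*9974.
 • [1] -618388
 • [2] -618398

-62 * 9974 = -618388
1) -618388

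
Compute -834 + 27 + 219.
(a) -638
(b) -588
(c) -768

First: -834 + 27 = -807
Then: -807 + 219 = -588
b) -588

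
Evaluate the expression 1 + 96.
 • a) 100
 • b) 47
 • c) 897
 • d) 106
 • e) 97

1 + 96 = 97
e) 97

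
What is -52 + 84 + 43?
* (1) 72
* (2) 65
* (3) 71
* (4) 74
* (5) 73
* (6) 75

First: -52 + 84 = 32
Then: 32 + 43 = 75
6) 75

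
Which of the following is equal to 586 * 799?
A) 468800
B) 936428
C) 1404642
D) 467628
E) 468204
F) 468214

586 * 799 = 468214
F) 468214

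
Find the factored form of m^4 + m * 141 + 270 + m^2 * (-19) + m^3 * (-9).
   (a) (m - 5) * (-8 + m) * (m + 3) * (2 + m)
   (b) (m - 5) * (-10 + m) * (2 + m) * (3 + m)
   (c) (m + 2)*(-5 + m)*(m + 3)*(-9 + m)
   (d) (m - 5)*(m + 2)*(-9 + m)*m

We need to factor m^4 + m * 141 + 270 + m^2 * (-19) + m^3 * (-9).
The factored form is (m + 2)*(-5 + m)*(m + 3)*(-9 + m).
c) (m + 2)*(-5 + m)*(m + 3)*(-9 + m)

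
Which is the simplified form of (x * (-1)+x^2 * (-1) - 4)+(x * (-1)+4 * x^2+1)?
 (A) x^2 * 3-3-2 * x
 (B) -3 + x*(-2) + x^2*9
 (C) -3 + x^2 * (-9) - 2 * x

Adding the polynomials and combining like terms:
(x*(-1) + x^2*(-1) - 4) + (x*(-1) + 4*x^2 + 1)
= x^2 * 3-3-2 * x
A) x^2 * 3-3-2 * x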